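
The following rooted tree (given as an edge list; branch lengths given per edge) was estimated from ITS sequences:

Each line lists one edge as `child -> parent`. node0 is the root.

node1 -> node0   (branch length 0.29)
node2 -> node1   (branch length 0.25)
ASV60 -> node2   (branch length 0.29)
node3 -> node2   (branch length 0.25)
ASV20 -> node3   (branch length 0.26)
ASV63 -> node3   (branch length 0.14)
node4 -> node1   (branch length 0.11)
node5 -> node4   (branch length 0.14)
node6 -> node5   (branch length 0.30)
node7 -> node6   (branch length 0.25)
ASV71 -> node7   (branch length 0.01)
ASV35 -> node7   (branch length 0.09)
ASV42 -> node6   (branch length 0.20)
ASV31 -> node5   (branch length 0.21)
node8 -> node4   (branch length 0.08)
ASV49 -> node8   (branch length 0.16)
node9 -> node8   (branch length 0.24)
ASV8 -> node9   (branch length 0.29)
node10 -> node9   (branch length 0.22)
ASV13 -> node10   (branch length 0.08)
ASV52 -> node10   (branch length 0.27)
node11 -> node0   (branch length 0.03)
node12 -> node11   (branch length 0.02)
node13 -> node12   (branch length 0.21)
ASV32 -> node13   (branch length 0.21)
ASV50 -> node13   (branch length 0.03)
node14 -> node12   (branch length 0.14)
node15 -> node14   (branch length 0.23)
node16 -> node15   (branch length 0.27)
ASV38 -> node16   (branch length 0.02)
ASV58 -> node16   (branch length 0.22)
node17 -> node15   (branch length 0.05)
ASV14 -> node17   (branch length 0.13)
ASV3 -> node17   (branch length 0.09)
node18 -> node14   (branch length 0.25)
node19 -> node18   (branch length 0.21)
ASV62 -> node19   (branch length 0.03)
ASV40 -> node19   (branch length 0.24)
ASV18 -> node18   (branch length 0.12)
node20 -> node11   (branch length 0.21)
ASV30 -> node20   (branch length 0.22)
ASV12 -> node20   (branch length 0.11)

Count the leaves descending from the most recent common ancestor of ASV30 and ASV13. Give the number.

The MRCA of ASV30 and ASV13 is the root, so the clade is the entire tree.
That clade contains 22 terminal taxa: ASV12, ASV13, ASV14, ASV18, ASV20, ASV3, ASV30, ASV31, ASV32, ASV35, ASV38, ASV40, ASV42, ASV49, ASV50, ASV52, ASV58, ASV60, ASV62, ASV63, ASV71, ASV8.

22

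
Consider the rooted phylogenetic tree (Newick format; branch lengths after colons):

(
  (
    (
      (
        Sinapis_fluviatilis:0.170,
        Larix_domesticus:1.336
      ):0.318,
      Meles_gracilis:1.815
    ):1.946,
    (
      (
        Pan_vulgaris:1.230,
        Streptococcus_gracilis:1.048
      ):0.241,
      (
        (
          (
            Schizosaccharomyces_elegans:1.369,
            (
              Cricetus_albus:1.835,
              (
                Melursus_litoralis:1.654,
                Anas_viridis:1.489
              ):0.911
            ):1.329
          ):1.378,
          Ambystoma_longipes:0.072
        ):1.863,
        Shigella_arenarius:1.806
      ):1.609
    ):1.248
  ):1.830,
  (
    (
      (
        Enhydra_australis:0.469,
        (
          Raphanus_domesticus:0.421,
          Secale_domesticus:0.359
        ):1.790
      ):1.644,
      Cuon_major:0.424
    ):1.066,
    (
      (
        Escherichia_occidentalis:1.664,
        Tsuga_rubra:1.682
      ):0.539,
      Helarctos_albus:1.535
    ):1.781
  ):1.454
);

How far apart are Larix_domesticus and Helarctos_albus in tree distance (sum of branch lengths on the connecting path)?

The path runs Larix_domesticus → … → MRCA → … → Helarctos_albus; the MRCA is the root of the tree.
Branch lengths along that path: 1.336 + 0.318 + 1.946 + 1.830 + 1.454 + 1.781 + 1.535 = 10.200.

10.200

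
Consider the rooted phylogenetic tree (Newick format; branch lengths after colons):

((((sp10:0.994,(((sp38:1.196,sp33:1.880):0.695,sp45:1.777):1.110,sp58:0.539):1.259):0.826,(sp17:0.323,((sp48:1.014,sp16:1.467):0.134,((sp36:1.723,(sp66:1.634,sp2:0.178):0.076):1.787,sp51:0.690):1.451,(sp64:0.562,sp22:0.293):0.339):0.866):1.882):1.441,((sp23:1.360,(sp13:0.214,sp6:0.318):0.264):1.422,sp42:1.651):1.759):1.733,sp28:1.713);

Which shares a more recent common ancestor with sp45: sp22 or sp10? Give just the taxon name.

sp10

The MRCA of sp45 and sp10 subtends (sp10,(((sp38,sp33),sp45),sp58)) (5 taxa).
The MRCA of sp45 and sp22 subtends ((sp10,(((sp38,sp33),sp45),sp58)),(sp17,((sp48,sp16),((sp36,(sp66,sp2)),sp51),(sp64,sp22)))) (14 taxa).
The first is nested inside the second, so sp45 shares a more recent common ancestor with sp10.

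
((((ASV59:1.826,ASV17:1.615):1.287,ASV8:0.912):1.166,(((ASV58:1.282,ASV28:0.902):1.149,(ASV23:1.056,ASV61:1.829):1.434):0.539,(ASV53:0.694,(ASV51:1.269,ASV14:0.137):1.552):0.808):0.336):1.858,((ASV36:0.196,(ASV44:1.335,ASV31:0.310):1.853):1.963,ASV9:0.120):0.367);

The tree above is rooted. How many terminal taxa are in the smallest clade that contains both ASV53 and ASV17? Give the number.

10

The MRCA of ASV53 and ASV17 is the node subtending (((ASV59,ASV17),ASV8),(((ASV58,ASV28),(ASV23,ASV61)),(ASV53,(ASV51,ASV14)))).
That clade contains 10 terminal taxa: ASV14, ASV17, ASV23, ASV28, ASV51, ASV53, ASV58, ASV59, ASV61, ASV8.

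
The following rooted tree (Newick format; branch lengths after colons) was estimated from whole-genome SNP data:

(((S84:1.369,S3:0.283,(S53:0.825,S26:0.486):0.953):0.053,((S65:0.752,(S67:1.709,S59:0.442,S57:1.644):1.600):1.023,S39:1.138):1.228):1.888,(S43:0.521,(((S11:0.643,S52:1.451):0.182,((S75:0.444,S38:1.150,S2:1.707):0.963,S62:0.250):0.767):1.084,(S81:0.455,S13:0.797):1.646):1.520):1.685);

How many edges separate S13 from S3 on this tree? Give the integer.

The MRCA of S13 and S3 is the root of the tree.
From S13 up to that node: 4 branches. From S3 up to the same node: 3 branches. Total: 4 + 3 = 7.

7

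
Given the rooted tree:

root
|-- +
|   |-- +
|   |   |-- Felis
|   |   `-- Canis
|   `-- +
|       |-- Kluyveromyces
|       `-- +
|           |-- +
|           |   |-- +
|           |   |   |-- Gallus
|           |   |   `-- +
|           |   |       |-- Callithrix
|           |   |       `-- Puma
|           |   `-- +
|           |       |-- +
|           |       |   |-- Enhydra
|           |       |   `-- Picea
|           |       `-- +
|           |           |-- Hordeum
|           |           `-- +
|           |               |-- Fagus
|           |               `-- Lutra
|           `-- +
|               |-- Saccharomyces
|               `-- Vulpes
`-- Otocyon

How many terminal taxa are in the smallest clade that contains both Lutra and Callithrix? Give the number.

8

The MRCA of Lutra and Callithrix is the node subtending ((Gallus,(Callithrix,Puma)),((Enhydra,Picea),(Hordeum,(Fagus,Lutra)))).
That clade contains 8 terminal taxa: Callithrix, Enhydra, Fagus, Gallus, Hordeum, Lutra, Picea, Puma.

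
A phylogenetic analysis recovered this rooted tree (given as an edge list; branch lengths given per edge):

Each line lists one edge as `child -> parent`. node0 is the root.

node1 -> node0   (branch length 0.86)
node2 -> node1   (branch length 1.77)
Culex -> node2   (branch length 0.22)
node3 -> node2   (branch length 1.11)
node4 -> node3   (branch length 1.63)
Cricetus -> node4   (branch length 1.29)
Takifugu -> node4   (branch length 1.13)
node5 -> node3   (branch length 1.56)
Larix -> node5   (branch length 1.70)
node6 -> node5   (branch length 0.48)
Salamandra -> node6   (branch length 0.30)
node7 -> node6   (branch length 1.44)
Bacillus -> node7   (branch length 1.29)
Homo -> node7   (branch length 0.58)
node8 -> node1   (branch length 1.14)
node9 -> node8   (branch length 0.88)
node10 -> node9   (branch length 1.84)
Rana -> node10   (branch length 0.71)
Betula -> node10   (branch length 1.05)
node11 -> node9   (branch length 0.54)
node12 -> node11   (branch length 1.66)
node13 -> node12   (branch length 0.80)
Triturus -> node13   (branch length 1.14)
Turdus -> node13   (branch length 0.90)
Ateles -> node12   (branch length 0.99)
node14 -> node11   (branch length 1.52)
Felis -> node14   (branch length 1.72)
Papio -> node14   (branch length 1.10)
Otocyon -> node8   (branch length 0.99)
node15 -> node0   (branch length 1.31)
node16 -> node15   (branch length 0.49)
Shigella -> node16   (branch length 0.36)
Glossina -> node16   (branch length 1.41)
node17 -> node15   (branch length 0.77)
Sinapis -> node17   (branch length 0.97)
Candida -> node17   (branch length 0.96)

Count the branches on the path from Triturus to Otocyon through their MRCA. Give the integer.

6

The MRCA of Triturus and Otocyon is the node subtending (((Rana,Betula),(((Triturus,Turdus),Ateles),(Felis,Papio))),Otocyon).
From Triturus up to that node: 5 branches. From Otocyon up to the same node: 1 branch. Total: 5 + 1 = 6.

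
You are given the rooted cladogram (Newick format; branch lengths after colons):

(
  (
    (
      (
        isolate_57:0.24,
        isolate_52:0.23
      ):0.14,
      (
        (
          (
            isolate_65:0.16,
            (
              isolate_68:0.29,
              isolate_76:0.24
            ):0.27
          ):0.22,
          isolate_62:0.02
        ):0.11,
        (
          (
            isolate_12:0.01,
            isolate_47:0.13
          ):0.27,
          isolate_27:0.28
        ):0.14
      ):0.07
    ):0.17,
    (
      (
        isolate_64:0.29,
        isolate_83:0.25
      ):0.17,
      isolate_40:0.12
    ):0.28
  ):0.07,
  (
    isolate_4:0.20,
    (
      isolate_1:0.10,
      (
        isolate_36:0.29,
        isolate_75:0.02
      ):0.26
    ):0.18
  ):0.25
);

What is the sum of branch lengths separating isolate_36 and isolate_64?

The path runs isolate_36 → … → MRCA → … → isolate_64; the MRCA is the root of the tree.
Branch lengths along that path: 0.29 + 0.26 + 0.18 + 0.25 + 0.07 + 0.28 + 0.17 + 0.29 = 1.79.

1.79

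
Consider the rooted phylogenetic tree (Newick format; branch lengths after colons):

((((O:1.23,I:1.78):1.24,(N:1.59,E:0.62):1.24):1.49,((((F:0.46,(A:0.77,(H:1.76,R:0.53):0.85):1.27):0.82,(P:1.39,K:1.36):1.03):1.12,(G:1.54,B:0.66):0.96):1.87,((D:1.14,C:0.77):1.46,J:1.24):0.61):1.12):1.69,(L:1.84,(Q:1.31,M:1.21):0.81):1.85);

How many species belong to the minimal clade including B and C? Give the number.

The MRCA of B and C is the node subtending ((((F,(A,(H,R))),(P,K)),(G,B)),((D,C),J)).
That clade contains 11 terminal taxa: A, B, C, D, F, G, H, J, K, P, R.

11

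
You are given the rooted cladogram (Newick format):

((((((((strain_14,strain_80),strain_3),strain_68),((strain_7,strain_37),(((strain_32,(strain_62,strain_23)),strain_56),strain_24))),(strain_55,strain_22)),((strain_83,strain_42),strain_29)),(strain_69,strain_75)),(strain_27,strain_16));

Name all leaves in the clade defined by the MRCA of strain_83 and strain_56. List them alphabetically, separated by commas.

strain_14, strain_22, strain_23, strain_24, strain_29, strain_3, strain_32, strain_37, strain_42, strain_55, strain_56, strain_62, strain_68, strain_7, strain_80, strain_83

Tracing strain_83: it sits inside (strain_83,strain_42).
Tracing strain_56: it sits inside ((strain_32,(strain_62,strain_23)),strain_56).
The smallest clade enclosing both is ((((((strain_14,strain_80),strain_3),strain_68),((strain_7,strain_37),(((strain_32,(strain_62,strain_23)),strain_56),strain_24))),(strain_55,strain_22)),((strain_83,strain_42),strain_29)); the answer is its 16 terminal taxa in alphabetical order.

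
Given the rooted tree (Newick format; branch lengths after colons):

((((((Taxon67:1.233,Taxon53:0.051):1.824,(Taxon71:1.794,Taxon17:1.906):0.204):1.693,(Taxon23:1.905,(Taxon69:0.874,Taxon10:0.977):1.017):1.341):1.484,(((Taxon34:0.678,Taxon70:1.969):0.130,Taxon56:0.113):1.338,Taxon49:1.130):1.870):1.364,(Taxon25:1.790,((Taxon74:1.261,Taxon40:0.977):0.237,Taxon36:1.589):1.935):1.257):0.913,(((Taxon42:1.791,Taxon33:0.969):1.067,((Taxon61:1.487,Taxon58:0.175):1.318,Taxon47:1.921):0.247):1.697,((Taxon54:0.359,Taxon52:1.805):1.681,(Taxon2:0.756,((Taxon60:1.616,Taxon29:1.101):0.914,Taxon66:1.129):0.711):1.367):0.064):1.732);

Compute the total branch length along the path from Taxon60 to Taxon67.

14.915

The path runs Taxon60 → … → MRCA → … → Taxon67; the MRCA is the root of the tree.
Branch lengths along that path: 1.616 + 0.914 + 0.711 + 1.367 + 0.064 + 1.732 + 0.913 + 1.364 + 1.484 + 1.693 + 1.824 + 1.233 = 14.915.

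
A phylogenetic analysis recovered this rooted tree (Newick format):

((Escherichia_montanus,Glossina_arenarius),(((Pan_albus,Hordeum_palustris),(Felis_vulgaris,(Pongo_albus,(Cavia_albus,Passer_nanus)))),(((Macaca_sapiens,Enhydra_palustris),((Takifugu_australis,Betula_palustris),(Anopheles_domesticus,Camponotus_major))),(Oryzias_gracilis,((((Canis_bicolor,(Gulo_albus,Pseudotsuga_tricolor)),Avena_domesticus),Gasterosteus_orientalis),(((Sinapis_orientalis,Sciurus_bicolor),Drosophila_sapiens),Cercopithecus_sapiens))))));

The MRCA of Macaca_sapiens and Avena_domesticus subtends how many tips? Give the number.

The MRCA of Macaca_sapiens and Avena_domesticus is the node subtending (((Macaca_sapiens,Enhydra_palustris),((Takifugu_australis,Betula_palustris),(Anopheles_domesticus,Camponotus_major))),(Oryzias_gracilis,((((Canis_bicolor,(Gulo_albus,Pseudotsuga_tricolor)),Avena_domesticus),Gasterosteus_orientalis),(((Sinapis_orientalis,Sciurus_bicolor),Drosophila_sapiens),Cercopithecus_sapiens)))).
That clade contains 16 terminal taxa: Anopheles_domesticus, Avena_domesticus, Betula_palustris, Camponotus_major, Canis_bicolor, Cercopithecus_sapiens, Drosophila_sapiens, Enhydra_palustris, Gasterosteus_orientalis, Gulo_albus, Macaca_sapiens, Oryzias_gracilis, Pseudotsuga_tricolor, Sciurus_bicolor, Sinapis_orientalis, Takifugu_australis.

16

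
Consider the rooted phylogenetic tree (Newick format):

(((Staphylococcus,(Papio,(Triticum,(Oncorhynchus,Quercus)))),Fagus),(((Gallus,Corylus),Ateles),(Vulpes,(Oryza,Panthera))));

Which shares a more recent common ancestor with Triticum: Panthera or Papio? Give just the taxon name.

The MRCA of Triticum and Papio subtends (Papio,(Triticum,(Oncorhynchus,Quercus))) (4 taxa).
The MRCA of Triticum and Panthera is the root, subtending the entire tree (12 taxa).
The first is nested inside the second, so Triticum shares a more recent common ancestor with Papio.

Papio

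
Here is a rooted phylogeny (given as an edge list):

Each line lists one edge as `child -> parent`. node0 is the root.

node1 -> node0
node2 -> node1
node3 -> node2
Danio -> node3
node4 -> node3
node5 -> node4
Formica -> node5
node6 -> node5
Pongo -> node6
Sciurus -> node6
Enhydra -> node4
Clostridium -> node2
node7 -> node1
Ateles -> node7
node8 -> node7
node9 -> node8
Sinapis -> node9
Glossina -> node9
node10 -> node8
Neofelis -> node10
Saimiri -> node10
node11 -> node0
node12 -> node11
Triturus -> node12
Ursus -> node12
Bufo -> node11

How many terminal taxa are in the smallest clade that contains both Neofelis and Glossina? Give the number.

4

The MRCA of Neofelis and Glossina is the node subtending ((Sinapis,Glossina),(Neofelis,Saimiri)).
That clade contains 4 terminal taxa: Glossina, Neofelis, Saimiri, Sinapis.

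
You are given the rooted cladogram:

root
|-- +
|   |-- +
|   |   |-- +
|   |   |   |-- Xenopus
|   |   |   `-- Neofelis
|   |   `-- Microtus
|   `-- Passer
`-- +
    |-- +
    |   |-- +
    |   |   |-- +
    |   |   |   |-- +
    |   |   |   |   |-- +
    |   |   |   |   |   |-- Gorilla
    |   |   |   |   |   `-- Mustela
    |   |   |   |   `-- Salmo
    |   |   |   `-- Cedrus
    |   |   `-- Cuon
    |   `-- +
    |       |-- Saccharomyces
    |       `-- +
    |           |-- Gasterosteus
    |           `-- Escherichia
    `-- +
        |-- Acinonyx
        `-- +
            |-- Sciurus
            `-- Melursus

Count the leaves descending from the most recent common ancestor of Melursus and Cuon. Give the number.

11

The MRCA of Melursus and Cuon is the node subtending ((((((Gorilla,Mustela),Salmo),Cedrus),Cuon),(Saccharomyces,(Gasterosteus,Escherichia))),(Acinonyx,(Sciurus,Melursus))).
That clade contains 11 terminal taxa: Acinonyx, Cedrus, Cuon, Escherichia, Gasterosteus, Gorilla, Melursus, Mustela, Saccharomyces, Salmo, Sciurus.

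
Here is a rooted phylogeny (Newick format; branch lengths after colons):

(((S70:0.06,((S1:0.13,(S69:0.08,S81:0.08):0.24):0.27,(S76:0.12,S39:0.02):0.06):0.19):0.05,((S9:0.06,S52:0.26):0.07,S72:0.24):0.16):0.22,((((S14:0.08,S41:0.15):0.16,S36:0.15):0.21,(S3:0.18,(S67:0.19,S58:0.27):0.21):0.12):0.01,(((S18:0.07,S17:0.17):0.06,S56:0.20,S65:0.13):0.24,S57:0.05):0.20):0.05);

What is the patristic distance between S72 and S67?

The path runs S72 → … → MRCA → … → S67; the MRCA is the root of the tree.
Branch lengths along that path: 0.24 + 0.16 + 0.22 + 0.05 + 0.01 + 0.12 + 0.21 + 0.19 = 1.20.

1.20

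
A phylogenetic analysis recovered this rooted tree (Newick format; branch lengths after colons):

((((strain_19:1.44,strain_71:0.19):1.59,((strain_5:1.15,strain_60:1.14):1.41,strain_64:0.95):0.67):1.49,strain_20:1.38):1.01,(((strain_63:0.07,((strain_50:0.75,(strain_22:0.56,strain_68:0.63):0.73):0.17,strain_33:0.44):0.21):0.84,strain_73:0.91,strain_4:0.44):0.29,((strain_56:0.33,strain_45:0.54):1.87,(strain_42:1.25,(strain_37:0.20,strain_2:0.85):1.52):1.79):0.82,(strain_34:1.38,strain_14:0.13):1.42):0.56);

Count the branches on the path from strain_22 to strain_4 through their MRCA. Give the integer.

6

The MRCA of strain_22 and strain_4 is the node subtending ((strain_63,((strain_50,(strain_22,strain_68)),strain_33)),strain_73,strain_4).
From strain_22 up to that node: 5 branches. From strain_4 up to the same node: 1 branch. Total: 5 + 1 = 6.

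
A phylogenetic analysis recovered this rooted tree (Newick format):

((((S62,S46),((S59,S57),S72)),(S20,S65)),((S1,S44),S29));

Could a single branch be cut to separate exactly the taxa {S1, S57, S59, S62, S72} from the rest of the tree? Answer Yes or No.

The MRCA of the listed taxa is the root, so the smallest clade containing them is the whole tree.
That clade also contains S20, S29, S44, S46, S65, which are not in the proposed group, so the group is not monophyletic.

No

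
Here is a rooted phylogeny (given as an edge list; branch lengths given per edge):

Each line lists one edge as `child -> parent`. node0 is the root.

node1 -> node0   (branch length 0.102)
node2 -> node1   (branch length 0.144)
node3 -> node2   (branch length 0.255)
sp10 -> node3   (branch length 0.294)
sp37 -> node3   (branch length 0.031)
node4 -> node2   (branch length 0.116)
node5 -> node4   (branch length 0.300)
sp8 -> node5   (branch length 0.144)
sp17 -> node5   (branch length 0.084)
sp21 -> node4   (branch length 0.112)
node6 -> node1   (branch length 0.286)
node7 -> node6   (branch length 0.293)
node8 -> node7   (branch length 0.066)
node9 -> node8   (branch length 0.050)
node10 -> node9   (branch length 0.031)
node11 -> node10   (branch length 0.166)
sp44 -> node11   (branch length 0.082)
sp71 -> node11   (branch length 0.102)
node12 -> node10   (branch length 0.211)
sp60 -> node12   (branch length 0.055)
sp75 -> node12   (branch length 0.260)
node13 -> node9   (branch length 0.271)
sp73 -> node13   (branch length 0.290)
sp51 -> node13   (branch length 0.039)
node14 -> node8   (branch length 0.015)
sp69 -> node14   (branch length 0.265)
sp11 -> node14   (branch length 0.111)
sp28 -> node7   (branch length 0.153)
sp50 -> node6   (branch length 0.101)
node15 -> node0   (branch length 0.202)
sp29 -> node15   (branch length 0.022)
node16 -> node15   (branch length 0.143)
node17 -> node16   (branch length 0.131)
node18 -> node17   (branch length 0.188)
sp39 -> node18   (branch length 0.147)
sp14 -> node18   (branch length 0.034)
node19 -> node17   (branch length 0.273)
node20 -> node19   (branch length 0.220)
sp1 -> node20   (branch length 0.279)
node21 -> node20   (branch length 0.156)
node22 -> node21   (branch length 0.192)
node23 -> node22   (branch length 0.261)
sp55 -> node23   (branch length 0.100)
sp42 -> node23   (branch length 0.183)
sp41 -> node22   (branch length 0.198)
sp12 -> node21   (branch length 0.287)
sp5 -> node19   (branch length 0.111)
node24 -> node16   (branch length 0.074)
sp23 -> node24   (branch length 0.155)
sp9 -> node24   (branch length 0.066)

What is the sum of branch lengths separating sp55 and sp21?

The path runs sp55 → … → MRCA → … → sp21; the MRCA is the root of the tree.
Branch lengths along that path: 0.100 + 0.261 + 0.192 + 0.156 + 0.220 + 0.273 + 0.131 + 0.143 + 0.202 + 0.102 + 0.144 + 0.116 + 0.112 = 2.152.

2.152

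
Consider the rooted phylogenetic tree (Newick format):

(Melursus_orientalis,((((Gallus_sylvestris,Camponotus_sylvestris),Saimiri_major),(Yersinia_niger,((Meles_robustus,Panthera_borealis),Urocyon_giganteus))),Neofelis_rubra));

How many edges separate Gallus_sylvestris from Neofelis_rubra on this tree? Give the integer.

5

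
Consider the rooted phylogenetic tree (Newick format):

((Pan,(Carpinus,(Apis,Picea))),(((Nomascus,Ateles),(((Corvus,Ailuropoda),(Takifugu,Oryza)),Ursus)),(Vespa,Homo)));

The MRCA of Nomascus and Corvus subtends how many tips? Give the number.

The MRCA of Nomascus and Corvus is the node subtending ((Nomascus,Ateles),(((Corvus,Ailuropoda),(Takifugu,Oryza)),Ursus)).
That clade contains 7 terminal taxa: Ailuropoda, Ateles, Corvus, Nomascus, Oryza, Takifugu, Ursus.

7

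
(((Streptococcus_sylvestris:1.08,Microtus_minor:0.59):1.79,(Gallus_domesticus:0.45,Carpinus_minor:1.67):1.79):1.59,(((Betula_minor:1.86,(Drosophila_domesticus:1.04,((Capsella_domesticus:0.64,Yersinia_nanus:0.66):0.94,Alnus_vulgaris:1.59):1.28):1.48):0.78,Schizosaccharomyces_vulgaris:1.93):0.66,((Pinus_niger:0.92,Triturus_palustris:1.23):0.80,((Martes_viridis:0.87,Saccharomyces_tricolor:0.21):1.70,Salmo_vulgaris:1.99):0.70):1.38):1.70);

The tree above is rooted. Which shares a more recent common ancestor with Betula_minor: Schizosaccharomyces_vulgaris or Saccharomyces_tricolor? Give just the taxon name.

Schizosaccharomyces_vulgaris

The MRCA of Betula_minor and Schizosaccharomyces_vulgaris subtends ((Betula_minor,(Drosophila_domesticus,((Capsella_domesticus,Yersinia_nanus),Alnus_vulgaris))),Schizosaccharomyces_vulgaris) (6 taxa).
The MRCA of Betula_minor and Saccharomyces_tricolor subtends (((Betula_minor,(Drosophila_domesticus,((Capsella_domesticus,Yersinia_nanus),Alnus_vulgaris))),Schizosaccharomyces_vulgaris),((Pinus_niger,Triturus_palustris),((Martes_viridis,Saccharomyces_tricolor),Salmo_vulgaris))) (11 taxa).
The first is nested inside the second, so Betula_minor shares a more recent common ancestor with Schizosaccharomyces_vulgaris.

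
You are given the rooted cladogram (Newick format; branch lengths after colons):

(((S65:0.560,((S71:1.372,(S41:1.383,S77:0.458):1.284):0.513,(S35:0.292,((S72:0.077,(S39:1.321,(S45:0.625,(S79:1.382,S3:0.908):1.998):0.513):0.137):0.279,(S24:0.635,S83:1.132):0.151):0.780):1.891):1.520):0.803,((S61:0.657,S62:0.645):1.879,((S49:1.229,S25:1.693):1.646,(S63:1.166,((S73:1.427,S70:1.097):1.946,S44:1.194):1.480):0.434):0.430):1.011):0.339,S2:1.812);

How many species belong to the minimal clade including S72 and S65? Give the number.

The MRCA of S72 and S65 is the node subtending (S65,((S71,(S41,S77)),(S35,((S72,(S39,(S45,(S79,S3)))),(S24,S83))))).
That clade contains 12 terminal taxa: S24, S3, S35, S39, S41, S45, S65, S71, S72, S77, S79, S83.

12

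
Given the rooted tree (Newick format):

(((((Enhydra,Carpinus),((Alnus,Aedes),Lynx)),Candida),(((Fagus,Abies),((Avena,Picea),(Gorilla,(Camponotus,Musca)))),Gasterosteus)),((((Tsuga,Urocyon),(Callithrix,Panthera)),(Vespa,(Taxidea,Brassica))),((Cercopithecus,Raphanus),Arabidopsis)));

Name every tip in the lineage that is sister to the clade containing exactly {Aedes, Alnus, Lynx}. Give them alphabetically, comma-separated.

The clade containing exactly {Aedes, Alnus, Lynx} attaches to the tree at the node subtending ((Enhydra,Carpinus),((Alnus,Aedes),Lynx)).
The other lineage descending from that same node — the sister group — is (Enhydra,Carpinus); its 2 tips in alphabetical order are the answer.

Carpinus, Enhydra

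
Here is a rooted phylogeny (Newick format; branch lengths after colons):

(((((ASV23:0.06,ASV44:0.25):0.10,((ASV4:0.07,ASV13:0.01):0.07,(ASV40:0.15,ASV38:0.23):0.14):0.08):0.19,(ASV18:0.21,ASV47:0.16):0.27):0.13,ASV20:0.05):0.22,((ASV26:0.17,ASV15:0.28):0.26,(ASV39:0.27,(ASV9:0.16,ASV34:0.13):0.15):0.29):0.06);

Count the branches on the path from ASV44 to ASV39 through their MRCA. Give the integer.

8

The MRCA of ASV44 and ASV39 is the root of the tree.
From ASV44 up to that node: 5 branches. From ASV39 up to the same node: 3 branches. Total: 5 + 3 = 8.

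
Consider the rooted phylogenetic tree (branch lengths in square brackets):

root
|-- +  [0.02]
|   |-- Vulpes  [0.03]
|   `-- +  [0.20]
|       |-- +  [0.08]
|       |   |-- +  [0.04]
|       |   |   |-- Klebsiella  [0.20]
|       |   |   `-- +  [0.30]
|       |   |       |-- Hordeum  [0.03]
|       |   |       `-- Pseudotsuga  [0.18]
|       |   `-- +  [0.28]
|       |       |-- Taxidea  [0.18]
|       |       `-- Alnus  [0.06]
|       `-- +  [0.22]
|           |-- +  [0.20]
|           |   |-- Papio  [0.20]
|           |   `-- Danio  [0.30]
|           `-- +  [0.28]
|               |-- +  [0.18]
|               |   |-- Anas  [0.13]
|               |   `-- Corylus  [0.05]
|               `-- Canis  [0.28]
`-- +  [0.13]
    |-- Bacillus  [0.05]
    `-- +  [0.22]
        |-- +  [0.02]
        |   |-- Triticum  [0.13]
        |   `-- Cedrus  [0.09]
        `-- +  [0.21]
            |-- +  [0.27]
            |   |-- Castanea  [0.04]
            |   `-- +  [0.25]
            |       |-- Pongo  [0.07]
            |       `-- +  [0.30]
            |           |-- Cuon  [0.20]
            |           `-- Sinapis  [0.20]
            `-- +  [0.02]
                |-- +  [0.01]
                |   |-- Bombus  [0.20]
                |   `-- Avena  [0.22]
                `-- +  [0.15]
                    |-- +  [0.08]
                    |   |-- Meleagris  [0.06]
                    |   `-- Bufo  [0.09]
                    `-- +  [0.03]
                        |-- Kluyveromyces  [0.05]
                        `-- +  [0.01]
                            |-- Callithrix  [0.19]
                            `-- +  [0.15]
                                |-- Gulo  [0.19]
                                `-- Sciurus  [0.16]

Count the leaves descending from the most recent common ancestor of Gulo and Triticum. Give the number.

14

The MRCA of Gulo and Triticum is the node subtending ((Triticum,Cedrus),((Castanea,(Pongo,(Cuon,Sinapis))),((Bombus,Avena),((Meleagris,Bufo),(Kluyveromyces,(Callithrix,(Gulo,Sciurus))))))).
That clade contains 14 terminal taxa: Avena, Bombus, Bufo, Callithrix, Castanea, Cedrus, Cuon, Gulo, Kluyveromyces, Meleagris, Pongo, Sciurus, Sinapis, Triticum.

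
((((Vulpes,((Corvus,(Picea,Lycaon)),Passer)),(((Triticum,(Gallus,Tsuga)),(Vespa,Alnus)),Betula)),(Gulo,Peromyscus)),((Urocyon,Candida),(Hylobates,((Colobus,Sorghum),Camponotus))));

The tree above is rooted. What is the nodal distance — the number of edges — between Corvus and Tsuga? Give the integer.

The MRCA of Corvus and Tsuga is the node subtending ((Vulpes,((Corvus,(Picea,Lycaon)),Passer)),(((Triticum,(Gallus,Tsuga)),(Vespa,Alnus)),Betula)).
From Corvus up to that node: 4 branches. From Tsuga up to the same node: 5 branches. Total: 4 + 5 = 9.

9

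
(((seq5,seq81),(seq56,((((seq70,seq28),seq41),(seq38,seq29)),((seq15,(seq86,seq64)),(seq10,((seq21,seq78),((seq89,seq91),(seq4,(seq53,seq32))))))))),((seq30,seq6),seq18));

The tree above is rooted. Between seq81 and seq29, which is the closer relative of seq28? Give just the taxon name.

The MRCA of seq28 and seq29 subtends (((seq70,seq28),seq41),(seq38,seq29)) (5 taxa).
The MRCA of seq28 and seq81 subtends ((seq5,seq81),(seq56,((((seq70,seq28),seq41),(seq38,seq29)),((seq15,(seq86,seq64)),(seq10,((seq21,seq78),((seq89,seq91),(seq4,(seq53,seq32))))))))) (19 taxa).
The first is nested inside the second, so seq28 shares a more recent common ancestor with seq29.

seq29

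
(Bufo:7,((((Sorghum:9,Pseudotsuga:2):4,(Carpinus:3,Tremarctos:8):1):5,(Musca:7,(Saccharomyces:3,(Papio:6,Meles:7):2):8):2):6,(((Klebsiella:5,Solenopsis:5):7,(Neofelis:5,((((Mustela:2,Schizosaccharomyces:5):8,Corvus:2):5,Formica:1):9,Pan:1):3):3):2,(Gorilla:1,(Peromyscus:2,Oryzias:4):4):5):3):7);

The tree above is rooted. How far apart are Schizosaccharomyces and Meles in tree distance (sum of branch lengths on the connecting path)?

The path runs Schizosaccharomyces → … → MRCA → … → Meles; the MRCA is the node subtending ((((Sorghum,Pseudotsuga),(Carpinus,Tremarctos)),(Musca,(Saccharomyces,(Papio,Meles)))),(((Klebsiella,Solenopsis),(Neofelis,((((Mustela,Schizosaccharomyces),Corvus),Formica),Pan))),(Gorilla,(Peromyscus,Oryzias)))).
Branch lengths along that path: 5 + 8 + 5 + 9 + 3 + 3 + 2 + 3 + 6 + 2 + 8 + 2 + 7 = 63.

63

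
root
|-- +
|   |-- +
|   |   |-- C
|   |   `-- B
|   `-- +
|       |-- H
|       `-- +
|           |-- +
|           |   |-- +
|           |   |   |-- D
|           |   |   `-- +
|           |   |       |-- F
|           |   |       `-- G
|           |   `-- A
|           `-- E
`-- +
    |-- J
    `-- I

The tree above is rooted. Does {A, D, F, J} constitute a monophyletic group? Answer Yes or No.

The MRCA of the listed taxa is the root, so the smallest clade containing them is the whole tree.
That clade also contains B, C, E, G, H, I, which are not in the proposed group, so the group is not monophyletic.

No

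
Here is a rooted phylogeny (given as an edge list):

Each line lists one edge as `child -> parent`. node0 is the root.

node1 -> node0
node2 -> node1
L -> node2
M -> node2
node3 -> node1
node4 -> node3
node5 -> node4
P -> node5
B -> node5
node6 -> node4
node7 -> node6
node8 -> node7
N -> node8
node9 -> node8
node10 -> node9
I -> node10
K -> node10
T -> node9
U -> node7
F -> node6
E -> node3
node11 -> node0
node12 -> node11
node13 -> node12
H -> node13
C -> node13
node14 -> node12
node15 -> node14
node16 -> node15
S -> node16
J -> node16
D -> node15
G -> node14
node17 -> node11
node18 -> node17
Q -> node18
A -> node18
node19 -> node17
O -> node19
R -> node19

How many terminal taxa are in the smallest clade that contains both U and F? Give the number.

6

The MRCA of U and F is the node subtending (((N,((I,K),T)),U),F).
That clade contains 6 terminal taxa: F, I, K, N, T, U.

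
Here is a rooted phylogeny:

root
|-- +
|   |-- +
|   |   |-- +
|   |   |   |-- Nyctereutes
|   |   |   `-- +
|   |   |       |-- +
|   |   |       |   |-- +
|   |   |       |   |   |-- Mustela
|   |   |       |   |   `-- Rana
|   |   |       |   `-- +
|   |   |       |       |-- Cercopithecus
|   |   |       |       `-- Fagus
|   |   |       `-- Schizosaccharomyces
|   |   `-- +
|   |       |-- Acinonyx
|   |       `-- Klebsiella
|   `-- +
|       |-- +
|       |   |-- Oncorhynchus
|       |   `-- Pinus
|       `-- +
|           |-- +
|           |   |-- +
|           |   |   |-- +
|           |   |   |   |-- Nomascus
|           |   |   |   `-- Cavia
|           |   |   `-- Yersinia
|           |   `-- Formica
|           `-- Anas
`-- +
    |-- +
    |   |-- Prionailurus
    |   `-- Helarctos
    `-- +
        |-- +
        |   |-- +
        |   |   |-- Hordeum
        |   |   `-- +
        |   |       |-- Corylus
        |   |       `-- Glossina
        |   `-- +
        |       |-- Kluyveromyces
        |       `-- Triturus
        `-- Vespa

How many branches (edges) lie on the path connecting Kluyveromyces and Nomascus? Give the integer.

12

The MRCA of Kluyveromyces and Nomascus is the root of the tree.
From Kluyveromyces up to that node: 5 branches. From Nomascus up to the same node: 7 branches. Total: 5 + 7 = 12.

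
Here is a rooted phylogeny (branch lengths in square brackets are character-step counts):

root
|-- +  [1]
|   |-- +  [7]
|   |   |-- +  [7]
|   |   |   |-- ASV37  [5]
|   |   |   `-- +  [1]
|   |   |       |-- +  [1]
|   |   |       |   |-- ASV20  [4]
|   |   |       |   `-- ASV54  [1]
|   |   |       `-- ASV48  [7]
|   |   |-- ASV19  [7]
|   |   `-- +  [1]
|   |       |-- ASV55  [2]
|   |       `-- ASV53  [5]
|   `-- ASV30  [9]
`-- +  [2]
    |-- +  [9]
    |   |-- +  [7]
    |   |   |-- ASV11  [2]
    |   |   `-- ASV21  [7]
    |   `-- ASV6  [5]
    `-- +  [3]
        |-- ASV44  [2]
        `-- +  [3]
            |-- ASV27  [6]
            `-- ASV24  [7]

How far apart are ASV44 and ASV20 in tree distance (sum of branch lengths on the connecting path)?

28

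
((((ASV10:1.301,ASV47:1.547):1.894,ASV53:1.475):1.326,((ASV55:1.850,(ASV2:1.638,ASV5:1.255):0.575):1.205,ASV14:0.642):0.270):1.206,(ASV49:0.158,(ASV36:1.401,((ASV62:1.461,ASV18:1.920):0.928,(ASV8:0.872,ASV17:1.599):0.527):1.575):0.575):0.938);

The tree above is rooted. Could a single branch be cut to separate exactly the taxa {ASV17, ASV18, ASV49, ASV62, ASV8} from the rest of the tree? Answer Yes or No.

No

The MRCA of the listed taxa subtends (ASV49,(ASV36,((ASV62,ASV18),(ASV8,ASV17)))).
That clade also contains ASV36, which is not in the proposed group, so the group is not monophyletic.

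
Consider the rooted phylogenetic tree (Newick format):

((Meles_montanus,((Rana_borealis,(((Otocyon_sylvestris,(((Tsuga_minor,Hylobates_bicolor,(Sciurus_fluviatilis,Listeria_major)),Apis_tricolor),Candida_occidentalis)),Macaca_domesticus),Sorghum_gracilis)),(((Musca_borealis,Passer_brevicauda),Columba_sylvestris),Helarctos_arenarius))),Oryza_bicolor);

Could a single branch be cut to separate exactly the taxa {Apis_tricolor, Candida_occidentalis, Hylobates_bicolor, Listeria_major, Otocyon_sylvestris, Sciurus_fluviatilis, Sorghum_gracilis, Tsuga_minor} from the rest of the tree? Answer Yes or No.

No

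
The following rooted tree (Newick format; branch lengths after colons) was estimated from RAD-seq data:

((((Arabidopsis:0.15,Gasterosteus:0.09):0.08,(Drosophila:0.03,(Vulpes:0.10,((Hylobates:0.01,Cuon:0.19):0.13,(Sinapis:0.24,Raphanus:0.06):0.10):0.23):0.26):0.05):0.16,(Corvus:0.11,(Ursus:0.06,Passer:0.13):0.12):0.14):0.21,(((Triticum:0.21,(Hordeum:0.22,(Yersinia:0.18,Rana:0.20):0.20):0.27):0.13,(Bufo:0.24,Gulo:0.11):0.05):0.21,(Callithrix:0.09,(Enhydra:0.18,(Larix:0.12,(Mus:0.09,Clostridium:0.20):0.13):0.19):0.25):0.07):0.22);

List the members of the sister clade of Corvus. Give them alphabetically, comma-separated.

Corvus attaches to the tree at the node subtending (Corvus,(Ursus,Passer)).
The other lineage descending from that same node — the sister group — is (Ursus,Passer); its 2 tips in alphabetical order are the answer.

Passer, Ursus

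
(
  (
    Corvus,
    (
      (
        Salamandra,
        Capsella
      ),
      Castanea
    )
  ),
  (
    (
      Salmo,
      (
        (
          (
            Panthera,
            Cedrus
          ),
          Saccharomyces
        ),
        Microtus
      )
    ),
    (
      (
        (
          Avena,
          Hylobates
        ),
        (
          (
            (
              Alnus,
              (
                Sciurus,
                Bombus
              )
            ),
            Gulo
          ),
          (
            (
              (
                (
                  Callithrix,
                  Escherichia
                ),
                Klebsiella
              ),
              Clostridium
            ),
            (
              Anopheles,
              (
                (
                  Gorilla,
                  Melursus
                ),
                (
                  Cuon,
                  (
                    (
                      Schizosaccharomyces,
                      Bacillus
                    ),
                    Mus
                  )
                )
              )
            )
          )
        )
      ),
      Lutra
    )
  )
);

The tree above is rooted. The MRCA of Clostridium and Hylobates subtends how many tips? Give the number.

17

The MRCA of Clostridium and Hylobates is the node subtending ((Avena,Hylobates),(((Alnus,(Sciurus,Bombus)),Gulo),((((Callithrix,Escherichia),Klebsiella),Clostridium),(Anopheles,((Gorilla,Melursus),(Cuon,((Schizosaccharomyces,Bacillus),Mus))))))).
That clade contains 17 terminal taxa: Alnus, Anopheles, Avena, Bacillus, Bombus, Callithrix, Clostridium, Cuon, Escherichia, Gorilla, Gulo, Hylobates, Klebsiella, Melursus, Mus, Schizosaccharomyces, Sciurus.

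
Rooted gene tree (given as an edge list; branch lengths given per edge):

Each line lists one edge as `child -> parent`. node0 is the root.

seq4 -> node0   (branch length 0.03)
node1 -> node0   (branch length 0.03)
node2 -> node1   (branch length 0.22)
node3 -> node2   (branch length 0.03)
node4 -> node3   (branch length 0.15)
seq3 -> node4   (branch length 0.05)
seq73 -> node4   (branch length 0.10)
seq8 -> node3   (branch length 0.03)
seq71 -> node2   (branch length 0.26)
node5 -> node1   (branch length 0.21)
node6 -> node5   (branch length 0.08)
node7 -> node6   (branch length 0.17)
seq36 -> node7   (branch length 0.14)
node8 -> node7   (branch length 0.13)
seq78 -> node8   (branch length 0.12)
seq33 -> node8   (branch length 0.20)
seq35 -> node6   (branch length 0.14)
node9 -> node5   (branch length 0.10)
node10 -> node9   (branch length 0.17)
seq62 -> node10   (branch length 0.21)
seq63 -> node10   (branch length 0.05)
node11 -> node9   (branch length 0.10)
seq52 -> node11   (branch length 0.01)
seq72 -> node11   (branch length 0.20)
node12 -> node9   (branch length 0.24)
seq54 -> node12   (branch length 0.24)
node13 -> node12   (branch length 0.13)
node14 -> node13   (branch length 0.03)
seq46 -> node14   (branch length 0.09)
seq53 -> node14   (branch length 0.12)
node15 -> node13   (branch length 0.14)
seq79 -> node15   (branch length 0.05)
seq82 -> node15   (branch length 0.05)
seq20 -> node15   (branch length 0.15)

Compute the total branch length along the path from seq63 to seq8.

0.81

The path runs seq63 → … → MRCA → … → seq8; the MRCA is the node subtending ((((seq3,seq73),seq8),seq71),(((seq36,(seq78,seq33)),seq35),((seq62,seq63),(seq52,seq72),(seq54,((seq46,seq53),(seq79,seq82,seq20)))))).
Branch lengths along that path: 0.05 + 0.17 + 0.10 + 0.21 + 0.22 + 0.03 + 0.03 = 0.81.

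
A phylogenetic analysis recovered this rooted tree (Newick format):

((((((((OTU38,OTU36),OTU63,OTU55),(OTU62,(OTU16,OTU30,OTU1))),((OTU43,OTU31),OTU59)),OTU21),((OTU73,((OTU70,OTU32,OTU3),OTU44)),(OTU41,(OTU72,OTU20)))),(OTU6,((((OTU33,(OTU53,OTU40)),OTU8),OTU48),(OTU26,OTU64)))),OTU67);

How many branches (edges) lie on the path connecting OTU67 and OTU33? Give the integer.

The MRCA of OTU67 and OTU33 is the root of the tree.
From OTU67 up to that node: 1 branch. From OTU33 up to the same node: 7 branches. Total: 1 + 7 = 8.

8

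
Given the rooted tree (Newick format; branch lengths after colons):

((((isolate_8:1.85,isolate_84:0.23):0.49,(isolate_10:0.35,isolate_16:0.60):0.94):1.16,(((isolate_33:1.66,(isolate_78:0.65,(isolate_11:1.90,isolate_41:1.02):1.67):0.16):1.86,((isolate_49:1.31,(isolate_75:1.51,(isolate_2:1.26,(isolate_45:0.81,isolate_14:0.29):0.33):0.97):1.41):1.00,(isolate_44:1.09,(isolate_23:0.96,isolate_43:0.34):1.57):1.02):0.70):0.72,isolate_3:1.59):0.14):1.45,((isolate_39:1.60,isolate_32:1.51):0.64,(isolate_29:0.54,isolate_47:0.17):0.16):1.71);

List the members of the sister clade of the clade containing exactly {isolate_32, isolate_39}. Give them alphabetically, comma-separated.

isolate_29, isolate_47

The clade containing exactly {isolate_32, isolate_39} attaches to the tree at the node subtending ((isolate_39,isolate_32),(isolate_29,isolate_47)).
The other lineage descending from that same node — the sister group — is (isolate_29,isolate_47); its 2 tips in alphabetical order are the answer.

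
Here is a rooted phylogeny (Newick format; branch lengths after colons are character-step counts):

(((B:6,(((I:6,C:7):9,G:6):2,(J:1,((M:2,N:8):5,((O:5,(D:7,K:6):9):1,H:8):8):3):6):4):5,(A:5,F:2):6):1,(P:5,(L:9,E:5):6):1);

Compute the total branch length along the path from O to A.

43

The path runs O → … → MRCA → … → A; the MRCA is the node subtending ((B,(((I,C),G),(J,((M,N),((O,(D,K)),H))))),(A,F)).
Branch lengths along that path: 5 + 1 + 8 + 3 + 6 + 4 + 5 + 6 + 5 = 43.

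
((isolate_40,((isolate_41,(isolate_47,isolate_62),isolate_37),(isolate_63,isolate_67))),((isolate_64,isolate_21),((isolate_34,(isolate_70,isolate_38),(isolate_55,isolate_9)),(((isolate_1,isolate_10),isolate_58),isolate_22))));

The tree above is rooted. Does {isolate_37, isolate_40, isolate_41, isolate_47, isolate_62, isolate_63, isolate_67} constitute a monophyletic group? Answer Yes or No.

Yes

The most recent common ancestor of these taxa subtends (isolate_40,((isolate_41,(isolate_47,isolate_62),isolate_37),(isolate_63,isolate_67))).
That clade has exactly 7 tips — every listed taxon and nothing else — so the group is monophyletic.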